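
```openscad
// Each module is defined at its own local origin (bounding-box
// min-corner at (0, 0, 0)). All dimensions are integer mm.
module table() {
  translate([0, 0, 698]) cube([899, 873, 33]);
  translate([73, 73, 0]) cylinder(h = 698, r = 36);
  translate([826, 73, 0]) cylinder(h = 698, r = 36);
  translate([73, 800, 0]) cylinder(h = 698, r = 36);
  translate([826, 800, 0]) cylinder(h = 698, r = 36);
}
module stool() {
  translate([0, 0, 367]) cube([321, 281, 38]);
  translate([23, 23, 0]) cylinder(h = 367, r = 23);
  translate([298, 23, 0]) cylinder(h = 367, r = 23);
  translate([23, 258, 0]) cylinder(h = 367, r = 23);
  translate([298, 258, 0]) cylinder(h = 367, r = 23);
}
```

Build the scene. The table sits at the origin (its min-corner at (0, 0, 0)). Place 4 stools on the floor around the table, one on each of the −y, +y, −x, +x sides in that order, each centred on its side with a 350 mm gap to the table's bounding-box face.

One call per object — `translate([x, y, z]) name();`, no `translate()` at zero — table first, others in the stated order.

table();
translate([289, -631, 0]) stool();
translate([289, 1223, 0]) stool();
translate([-671, 296, 0]) stool();
translate([1249, 296, 0]) stool();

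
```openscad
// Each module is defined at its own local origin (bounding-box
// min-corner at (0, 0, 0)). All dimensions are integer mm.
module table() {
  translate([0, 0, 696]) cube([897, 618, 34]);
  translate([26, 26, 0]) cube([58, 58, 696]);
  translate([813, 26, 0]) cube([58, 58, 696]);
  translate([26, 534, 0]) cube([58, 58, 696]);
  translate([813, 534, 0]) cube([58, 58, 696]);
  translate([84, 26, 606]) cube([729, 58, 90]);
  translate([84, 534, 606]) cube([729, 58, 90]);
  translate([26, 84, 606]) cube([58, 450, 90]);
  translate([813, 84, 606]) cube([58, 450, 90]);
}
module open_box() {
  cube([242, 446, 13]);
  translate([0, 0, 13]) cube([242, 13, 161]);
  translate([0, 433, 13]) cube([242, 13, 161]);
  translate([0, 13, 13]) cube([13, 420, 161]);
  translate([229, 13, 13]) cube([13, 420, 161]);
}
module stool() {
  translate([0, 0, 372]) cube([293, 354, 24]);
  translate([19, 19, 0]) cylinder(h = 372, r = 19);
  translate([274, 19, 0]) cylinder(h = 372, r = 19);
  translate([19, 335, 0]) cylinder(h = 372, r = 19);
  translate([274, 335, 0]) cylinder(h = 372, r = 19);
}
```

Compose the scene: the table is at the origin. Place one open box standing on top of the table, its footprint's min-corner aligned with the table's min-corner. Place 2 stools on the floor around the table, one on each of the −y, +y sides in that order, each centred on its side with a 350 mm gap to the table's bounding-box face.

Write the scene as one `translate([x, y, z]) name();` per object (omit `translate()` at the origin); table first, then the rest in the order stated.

table();
translate([0, 0, 730]) open_box();
translate([302, -704, 0]) stool();
translate([302, 968, 0]) stool();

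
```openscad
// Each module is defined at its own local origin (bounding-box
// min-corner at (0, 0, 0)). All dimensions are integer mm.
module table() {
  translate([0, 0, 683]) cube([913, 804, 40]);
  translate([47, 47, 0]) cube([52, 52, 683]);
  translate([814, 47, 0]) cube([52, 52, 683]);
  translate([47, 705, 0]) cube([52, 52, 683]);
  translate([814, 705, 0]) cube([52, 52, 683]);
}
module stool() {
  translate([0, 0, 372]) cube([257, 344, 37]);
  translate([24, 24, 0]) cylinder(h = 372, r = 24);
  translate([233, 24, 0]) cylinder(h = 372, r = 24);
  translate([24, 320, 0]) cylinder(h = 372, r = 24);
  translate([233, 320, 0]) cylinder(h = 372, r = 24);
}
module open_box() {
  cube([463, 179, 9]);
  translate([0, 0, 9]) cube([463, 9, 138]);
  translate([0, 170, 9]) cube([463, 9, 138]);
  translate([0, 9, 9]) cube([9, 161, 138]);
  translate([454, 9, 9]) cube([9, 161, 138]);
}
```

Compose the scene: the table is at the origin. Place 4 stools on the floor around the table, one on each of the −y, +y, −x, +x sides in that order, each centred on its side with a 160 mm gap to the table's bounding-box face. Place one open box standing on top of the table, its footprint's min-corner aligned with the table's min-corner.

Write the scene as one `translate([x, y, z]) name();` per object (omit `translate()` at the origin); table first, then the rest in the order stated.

table();
translate([328, -504, 0]) stool();
translate([328, 964, 0]) stool();
translate([-417, 230, 0]) stool();
translate([1073, 230, 0]) stool();
translate([0, 0, 723]) open_box();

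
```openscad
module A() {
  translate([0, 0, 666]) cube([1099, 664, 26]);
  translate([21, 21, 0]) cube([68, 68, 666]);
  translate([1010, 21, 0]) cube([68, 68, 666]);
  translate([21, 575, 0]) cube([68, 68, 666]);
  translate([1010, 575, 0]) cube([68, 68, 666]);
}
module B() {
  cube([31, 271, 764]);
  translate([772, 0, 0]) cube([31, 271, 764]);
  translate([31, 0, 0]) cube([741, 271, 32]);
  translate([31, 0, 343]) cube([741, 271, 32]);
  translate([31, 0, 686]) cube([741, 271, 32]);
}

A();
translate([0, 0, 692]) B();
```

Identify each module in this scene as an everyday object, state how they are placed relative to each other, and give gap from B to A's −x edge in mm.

A is a table. B is a bookshelf. The bookshelf is on top of the table. The gap from the bookshelf to the table's −x edge is 0 mm.

The bookshelf's min-x is at 0; the table's min-x is 0; gap = 0 mm.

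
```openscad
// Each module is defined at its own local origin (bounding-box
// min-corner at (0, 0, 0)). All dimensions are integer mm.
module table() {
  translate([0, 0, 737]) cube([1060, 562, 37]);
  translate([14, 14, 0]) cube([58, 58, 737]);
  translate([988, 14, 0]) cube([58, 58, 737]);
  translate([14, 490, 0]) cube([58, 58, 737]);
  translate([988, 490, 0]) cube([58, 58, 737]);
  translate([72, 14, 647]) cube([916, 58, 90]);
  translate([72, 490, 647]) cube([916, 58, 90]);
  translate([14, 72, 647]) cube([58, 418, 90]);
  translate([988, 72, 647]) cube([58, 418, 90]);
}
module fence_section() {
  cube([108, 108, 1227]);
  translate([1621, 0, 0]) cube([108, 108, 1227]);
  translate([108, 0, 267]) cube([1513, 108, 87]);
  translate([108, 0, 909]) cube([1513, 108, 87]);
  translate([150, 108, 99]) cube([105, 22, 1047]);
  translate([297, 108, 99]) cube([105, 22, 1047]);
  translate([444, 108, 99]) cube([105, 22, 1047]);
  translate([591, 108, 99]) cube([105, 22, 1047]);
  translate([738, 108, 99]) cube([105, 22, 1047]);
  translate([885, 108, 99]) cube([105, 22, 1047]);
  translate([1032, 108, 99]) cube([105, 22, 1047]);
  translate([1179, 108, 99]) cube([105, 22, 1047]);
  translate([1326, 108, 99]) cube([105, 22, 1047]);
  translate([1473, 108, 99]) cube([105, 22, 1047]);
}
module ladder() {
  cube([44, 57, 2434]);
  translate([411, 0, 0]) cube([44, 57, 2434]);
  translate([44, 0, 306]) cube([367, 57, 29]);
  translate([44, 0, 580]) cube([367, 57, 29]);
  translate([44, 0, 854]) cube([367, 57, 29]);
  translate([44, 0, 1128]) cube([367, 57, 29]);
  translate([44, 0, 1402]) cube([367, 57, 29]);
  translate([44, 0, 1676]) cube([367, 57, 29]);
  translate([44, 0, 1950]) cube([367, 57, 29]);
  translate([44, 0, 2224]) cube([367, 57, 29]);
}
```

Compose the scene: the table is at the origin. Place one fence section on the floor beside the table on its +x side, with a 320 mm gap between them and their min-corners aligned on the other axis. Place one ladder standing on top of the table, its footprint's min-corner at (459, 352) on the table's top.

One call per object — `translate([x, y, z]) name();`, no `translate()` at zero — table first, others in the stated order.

table();
translate([1380, 0, 0]) fence_section();
translate([459, 352, 774]) ladder();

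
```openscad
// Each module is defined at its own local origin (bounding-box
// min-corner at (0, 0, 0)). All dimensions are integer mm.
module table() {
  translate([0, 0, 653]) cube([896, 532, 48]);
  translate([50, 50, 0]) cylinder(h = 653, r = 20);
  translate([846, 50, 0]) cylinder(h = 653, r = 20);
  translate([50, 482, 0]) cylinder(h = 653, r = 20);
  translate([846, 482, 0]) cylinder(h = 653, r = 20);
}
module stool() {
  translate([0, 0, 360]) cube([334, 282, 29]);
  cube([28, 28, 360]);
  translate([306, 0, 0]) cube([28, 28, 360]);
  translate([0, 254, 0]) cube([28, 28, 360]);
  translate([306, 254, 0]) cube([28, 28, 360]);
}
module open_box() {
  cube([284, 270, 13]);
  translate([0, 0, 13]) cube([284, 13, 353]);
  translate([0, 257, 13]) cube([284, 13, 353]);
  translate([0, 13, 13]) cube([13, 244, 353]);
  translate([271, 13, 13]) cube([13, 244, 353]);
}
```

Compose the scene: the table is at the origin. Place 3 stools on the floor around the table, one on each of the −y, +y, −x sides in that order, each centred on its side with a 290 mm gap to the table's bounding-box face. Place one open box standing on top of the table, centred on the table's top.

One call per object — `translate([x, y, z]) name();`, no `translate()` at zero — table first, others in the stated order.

table();
translate([281, -572, 0]) stool();
translate([281, 822, 0]) stool();
translate([-624, 125, 0]) stool();
translate([306, 131, 701]) open_box();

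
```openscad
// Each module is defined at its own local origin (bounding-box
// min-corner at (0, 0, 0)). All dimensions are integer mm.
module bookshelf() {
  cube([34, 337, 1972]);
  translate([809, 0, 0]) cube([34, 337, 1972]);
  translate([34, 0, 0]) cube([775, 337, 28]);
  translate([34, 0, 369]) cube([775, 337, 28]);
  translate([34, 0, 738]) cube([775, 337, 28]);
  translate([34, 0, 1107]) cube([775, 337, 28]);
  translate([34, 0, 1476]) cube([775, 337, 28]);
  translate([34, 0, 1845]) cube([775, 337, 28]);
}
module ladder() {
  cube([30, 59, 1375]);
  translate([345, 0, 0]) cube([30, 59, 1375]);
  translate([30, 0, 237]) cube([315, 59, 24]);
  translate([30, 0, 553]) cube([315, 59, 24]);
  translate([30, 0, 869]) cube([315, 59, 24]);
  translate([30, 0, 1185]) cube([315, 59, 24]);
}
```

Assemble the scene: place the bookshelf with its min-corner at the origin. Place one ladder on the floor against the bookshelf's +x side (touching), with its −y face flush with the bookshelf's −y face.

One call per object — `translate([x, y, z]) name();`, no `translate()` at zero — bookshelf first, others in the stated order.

bookshelf();
translate([843, 0, 0]) ladder();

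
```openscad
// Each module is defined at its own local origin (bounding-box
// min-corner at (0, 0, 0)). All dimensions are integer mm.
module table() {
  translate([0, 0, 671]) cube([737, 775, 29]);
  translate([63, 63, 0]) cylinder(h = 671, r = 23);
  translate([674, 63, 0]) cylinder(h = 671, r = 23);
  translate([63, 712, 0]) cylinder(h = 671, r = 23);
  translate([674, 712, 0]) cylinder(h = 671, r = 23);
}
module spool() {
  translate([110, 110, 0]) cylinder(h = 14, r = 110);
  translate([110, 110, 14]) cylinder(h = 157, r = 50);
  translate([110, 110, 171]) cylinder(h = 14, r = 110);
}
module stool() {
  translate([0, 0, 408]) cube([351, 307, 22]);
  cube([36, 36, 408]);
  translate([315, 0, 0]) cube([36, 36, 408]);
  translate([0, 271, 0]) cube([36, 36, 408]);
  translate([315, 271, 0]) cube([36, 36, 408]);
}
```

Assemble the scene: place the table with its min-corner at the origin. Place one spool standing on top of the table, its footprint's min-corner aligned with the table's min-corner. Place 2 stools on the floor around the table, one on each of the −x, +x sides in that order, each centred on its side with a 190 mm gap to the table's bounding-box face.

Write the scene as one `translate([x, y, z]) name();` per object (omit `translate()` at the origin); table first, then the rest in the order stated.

table();
translate([0, 0, 700]) spool();
translate([-541, 234, 0]) stool();
translate([927, 234, 0]) stool();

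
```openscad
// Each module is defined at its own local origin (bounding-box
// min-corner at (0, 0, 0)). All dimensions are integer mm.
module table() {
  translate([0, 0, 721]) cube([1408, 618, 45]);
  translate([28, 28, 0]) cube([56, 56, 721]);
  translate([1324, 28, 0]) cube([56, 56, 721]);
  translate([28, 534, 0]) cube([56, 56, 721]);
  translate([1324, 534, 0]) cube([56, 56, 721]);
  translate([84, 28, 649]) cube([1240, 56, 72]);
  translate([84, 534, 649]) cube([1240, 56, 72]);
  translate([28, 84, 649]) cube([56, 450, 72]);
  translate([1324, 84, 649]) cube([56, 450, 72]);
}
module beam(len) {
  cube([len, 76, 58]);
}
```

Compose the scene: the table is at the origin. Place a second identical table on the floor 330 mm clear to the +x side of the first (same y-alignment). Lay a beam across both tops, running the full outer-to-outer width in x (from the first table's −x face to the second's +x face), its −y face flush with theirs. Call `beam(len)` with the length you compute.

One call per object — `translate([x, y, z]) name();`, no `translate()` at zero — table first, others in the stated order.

table();
translate([1738, 0, 0]) table();
translate([0, 0, 766]) beam(3146);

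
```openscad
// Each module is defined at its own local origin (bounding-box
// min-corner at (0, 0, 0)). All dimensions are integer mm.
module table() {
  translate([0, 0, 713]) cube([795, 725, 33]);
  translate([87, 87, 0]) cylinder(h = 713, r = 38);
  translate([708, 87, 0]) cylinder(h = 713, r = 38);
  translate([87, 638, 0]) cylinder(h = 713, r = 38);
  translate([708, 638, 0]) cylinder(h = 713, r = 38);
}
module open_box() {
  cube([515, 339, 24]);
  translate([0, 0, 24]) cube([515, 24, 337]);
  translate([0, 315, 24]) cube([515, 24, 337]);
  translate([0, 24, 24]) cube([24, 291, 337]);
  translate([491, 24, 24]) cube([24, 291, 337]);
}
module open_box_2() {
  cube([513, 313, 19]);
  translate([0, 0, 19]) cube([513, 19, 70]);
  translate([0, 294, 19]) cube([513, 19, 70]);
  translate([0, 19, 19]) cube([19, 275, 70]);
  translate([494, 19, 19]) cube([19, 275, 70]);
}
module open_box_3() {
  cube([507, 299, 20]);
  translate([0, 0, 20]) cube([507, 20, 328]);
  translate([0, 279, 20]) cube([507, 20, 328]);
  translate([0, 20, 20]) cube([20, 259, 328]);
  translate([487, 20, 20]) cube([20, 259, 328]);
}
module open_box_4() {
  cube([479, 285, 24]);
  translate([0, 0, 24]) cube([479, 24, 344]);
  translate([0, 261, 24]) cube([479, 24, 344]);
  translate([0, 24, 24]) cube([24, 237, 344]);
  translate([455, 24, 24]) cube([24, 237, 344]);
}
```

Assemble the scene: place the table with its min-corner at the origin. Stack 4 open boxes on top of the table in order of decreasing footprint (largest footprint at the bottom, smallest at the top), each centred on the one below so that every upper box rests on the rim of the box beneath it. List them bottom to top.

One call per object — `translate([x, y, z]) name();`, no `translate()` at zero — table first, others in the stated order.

table();
translate([140, 193, 746]) open_box();
translate([141, 206, 1107]) open_box_2();
translate([144, 213, 1196]) open_box_3();
translate([158, 220, 1544]) open_box_4();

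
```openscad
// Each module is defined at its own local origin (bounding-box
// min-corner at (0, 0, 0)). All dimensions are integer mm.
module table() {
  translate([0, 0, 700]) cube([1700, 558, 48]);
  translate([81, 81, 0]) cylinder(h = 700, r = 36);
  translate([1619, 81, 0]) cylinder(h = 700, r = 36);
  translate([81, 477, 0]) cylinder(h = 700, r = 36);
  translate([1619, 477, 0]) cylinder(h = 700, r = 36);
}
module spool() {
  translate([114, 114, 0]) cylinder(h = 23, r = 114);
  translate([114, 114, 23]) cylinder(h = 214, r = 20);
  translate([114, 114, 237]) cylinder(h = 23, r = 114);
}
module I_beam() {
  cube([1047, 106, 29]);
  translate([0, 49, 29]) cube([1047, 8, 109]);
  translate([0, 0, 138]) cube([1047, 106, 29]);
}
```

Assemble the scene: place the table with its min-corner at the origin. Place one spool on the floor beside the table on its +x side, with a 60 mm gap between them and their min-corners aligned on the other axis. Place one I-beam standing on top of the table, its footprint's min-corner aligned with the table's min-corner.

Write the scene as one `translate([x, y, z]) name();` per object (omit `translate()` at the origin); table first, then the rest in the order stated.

table();
translate([1760, 0, 0]) spool();
translate([0, 0, 748]) I_beam();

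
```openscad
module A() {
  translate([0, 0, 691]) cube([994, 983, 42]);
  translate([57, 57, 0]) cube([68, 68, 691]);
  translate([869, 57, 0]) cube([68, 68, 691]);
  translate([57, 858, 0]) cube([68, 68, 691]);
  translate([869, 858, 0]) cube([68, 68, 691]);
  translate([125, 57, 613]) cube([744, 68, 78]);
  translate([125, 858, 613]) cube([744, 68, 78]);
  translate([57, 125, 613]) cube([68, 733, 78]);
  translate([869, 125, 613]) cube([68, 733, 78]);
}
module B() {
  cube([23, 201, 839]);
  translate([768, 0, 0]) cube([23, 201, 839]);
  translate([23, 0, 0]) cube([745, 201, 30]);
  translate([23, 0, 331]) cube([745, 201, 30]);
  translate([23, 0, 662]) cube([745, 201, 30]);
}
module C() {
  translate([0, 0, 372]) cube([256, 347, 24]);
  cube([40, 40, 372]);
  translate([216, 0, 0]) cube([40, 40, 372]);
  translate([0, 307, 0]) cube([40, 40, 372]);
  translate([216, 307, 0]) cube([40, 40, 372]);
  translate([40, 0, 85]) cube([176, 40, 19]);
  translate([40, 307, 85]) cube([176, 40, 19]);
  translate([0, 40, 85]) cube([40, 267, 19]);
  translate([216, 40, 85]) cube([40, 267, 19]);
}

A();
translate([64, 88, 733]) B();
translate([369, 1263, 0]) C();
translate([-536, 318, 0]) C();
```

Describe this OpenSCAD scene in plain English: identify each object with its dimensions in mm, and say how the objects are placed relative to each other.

A is a rectangular dining table. The top is 994×983×42 mm with its upper surface at z = 733 mm. It stands on four 68×68 mm square legs, each inset 57 mm from the nearest pair of top edges, running from the floor to the underside of the top. Four apron rails, 68 mm thick and 78 mm tall, run between adjacent legs with their top edges flush with the underside of the top and their outer faces flush with the legs' outer faces.

B is a bookshelf 791 mm wide overall, 201 mm deep and 839 mm tall. The two sides are 23 mm thick vertical panels. 3 horizontal shelves of 30 mm thickness span between the inner faces of the sides; the lowest shelf sits on the floor and shelves are stacked with a clear vertical gap of 301 mm between each pair.

C is a four-legged stool. The seat is 256×347 mm, 24 mm thick, top at z = 396 mm. It stands on four square legs, each 40×40 mm in cross-section, from z = 0 to the seat underside, each flush with a corner of the seat. Four stretchers, 40 mm wide and 19 mm tall, connect adjacent legs with their undersides at z = 85 mm, each running between the inner faces of the legs it joins and aligned with the legs' outer faces on the other axis.

The bookshelf is on top of the table. Two stools sit around the table at the +y, −x sides.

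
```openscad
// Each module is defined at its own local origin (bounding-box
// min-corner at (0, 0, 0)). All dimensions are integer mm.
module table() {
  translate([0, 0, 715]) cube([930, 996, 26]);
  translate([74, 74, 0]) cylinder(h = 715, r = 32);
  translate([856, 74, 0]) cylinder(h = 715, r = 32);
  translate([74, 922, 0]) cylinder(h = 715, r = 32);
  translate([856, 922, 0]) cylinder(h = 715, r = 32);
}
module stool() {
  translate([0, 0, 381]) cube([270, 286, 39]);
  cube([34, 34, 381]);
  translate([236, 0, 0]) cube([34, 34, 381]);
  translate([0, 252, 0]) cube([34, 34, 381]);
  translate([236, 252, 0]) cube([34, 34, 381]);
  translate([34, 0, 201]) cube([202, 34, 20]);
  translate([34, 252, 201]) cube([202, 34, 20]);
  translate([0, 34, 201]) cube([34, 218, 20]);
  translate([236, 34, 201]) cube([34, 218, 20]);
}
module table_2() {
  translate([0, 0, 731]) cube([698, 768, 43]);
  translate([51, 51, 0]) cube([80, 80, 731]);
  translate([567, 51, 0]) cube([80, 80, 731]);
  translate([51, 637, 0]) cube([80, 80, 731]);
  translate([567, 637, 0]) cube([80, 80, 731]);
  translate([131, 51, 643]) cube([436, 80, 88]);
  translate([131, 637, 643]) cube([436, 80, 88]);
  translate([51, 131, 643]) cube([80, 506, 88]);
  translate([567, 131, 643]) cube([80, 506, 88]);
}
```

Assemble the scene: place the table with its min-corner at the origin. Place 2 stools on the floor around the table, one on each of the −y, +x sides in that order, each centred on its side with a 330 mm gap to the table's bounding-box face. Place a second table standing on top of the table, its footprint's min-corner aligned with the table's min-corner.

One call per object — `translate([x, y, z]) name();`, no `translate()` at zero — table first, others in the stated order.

table();
translate([330, -616, 0]) stool();
translate([1260, 355, 0]) stool();
translate([0, 0, 741]) table_2();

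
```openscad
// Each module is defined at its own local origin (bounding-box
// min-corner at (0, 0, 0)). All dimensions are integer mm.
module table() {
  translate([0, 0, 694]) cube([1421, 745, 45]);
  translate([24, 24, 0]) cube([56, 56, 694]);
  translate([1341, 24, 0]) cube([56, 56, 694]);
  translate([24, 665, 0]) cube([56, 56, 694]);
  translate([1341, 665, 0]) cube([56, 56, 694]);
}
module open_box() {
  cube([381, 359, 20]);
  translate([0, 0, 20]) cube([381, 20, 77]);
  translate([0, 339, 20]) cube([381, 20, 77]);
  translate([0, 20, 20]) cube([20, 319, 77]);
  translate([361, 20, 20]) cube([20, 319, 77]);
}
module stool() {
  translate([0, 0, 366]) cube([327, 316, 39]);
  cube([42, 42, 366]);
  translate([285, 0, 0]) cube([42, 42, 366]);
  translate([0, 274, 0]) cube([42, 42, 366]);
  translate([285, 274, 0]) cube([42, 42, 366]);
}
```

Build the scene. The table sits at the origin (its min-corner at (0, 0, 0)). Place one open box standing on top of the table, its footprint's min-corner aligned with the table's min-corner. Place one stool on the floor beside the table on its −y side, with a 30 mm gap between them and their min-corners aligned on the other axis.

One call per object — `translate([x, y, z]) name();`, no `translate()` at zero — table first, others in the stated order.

table();
translate([0, 0, 739]) open_box();
translate([0, -346, 0]) stool();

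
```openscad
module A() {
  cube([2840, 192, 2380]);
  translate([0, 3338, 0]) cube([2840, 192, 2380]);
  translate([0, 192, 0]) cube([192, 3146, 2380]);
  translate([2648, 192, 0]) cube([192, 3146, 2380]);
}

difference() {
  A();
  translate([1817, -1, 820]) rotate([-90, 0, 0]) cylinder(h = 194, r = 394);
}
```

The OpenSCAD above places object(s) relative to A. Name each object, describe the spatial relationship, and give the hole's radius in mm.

A is a house frame. The house frame has a circular hole through its front wall. The hole's radius is 394 mm.

The subtracted cylinder has r = 394 mm.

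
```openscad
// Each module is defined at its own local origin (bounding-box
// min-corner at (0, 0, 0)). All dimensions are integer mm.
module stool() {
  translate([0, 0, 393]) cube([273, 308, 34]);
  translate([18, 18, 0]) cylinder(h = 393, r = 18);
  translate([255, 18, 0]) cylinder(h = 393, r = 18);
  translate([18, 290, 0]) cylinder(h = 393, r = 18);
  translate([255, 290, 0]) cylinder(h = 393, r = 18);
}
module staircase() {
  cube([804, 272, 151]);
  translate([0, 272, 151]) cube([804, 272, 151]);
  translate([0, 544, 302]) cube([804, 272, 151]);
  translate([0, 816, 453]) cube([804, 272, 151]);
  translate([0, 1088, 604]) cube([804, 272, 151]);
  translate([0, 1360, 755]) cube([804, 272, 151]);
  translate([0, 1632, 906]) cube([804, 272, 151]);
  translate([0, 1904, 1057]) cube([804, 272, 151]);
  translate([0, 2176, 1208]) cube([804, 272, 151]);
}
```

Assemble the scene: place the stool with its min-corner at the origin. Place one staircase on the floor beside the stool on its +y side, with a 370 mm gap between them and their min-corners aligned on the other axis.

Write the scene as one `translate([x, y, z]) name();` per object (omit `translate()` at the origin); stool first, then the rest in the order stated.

stool();
translate([0, 678, 0]) staircase();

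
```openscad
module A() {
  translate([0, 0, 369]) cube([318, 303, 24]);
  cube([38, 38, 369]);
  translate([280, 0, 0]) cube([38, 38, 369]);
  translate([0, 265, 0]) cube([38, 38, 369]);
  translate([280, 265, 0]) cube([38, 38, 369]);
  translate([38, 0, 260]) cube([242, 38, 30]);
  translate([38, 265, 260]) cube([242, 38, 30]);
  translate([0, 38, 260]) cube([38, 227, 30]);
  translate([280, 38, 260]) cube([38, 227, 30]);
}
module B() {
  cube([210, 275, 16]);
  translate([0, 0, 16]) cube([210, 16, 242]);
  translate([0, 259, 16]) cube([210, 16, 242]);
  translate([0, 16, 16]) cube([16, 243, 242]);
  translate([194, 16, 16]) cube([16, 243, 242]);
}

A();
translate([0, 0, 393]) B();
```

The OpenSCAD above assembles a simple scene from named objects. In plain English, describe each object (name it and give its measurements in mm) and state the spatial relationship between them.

A is a four-legged stool. The seat is 318×303 mm, 24 mm thick, top at z = 393 mm. It stands on four square legs, each 38×38 mm in cross-section, from z = 0 to the seat underside, each flush with a corner of the seat. Four stretchers, 38 mm wide and 30 mm tall, connect adjacent legs with their undersides at z = 260 mm, each running between the inner faces of the legs it joins and aligned with the legs' outer faces on the other axis.

B is an open-topped rectangular box: outside dimensions 210×275×258 mm, with a uniform wall and base thickness of 16 mm. The base is a full 210×275 slab on the floor; four walls sit on top of the base. The front and back walls (the −y and +y sides) span the full width; the two side walls fit between them.

The open box is on top of the stool.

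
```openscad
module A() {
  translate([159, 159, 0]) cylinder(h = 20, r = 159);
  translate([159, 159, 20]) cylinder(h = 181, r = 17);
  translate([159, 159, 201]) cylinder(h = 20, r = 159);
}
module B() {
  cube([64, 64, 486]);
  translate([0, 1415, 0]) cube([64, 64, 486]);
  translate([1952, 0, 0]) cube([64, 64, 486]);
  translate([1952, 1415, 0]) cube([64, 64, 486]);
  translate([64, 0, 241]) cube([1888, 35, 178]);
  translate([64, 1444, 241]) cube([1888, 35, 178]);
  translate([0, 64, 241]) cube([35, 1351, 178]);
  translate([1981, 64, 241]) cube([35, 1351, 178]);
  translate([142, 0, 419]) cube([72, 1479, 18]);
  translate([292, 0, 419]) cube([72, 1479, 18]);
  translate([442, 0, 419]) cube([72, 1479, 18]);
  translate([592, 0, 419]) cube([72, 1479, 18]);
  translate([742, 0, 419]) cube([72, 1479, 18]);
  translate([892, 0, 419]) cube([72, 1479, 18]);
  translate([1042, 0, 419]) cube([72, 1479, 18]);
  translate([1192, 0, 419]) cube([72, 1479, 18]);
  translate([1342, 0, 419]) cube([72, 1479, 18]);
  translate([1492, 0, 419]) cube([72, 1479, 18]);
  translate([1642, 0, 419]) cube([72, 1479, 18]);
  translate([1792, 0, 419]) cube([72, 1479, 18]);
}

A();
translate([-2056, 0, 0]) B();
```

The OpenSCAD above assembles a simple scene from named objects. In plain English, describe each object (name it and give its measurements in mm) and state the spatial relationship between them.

A is a spool: two coaxial disc flanges of radius 159 mm and thickness 20 mm, joined by a core cylinder of radius 17 mm and height 181 mm. The lower flange rests on z = 0 and the three cylinders share a vertical axis.

B is a bed frame 2016 mm long (x) by 1479 mm wide (y). Four 64×64 mm corner posts, 486 mm tall, at the corners of the footprint. Four rails of 35 mm thickness and 178 mm height run between adjacent posts with their undersides at z = 241 mm, their outer faces flush with the outside of the frame (the two x-running rails run between the posts' inner faces; the two y-running rails run between the posts' inner faces). 12 slats, each 72 mm wide (x) and 18 mm thick, lie across the top of the two x-running rails, running the full 1479 mm width of the frame in y; the slats are evenly spaced along x between the inner faces of the end posts with equal gaps (rounded down to the nearest mm) at the −x end and between each pair — any rounding remainder accumulates at the +x end.

The bed frame is on the floor beside the spool on its −x side.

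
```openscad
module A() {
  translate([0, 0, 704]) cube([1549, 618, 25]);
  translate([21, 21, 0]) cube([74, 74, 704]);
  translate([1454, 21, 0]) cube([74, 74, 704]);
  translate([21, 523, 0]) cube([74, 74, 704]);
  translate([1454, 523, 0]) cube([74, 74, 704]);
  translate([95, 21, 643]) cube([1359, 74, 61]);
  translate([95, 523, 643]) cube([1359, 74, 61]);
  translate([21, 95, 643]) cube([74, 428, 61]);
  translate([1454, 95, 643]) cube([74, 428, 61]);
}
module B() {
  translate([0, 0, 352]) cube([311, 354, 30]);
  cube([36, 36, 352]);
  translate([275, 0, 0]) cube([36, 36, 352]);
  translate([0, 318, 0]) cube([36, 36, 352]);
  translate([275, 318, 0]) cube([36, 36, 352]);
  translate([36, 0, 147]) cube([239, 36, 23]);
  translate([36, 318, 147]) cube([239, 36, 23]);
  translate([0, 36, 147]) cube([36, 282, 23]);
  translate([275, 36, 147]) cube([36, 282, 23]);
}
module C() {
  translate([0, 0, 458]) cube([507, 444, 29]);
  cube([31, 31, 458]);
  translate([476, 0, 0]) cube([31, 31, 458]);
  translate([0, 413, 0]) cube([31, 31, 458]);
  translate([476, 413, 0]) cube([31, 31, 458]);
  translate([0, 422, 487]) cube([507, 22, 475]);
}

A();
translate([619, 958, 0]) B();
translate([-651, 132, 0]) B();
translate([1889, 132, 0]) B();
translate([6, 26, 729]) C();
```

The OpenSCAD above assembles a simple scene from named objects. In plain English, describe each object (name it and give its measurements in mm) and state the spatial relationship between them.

A is a table: top 1549 mm (x) × 618 mm (y), 25 mm thick, upper face at z = 729 mm, on four 74×74 mm square legs, each inset 21 mm from the nearest pair of top edges, running from z = 0 to the bottom of the top. Four apron rails, 74 mm thick and 61 mm tall, run between adjacent legs with their top edges flush with the underside of the top and their outer faces flush with the legs' outer faces.

B is a simple wooden stool: a rectangular seat 311 mm (x) by 354 mm (y), 30 mm thick, top face at z = 382 mm, on four square legs, each 36×36 mm in cross-section. The legs rest on z = 0, each flush with a corner of the seat. Four stretchers, 36 mm wide and 23 mm tall, connect adjacent legs with their undersides at z = 147 mm, each running between the inner faces of the legs it joins and aligned with the legs' outer faces on the other axis.

C is a chair: 507×444 mm seat, 29 mm thick, top at z = 487 mm, on four 31 mm square corner legs flush with the seat edges. A 22 mm thick backrest slab spans the full seat width, extending 475 mm above the seat top, its back face flush with the seat's +y edge.

Three stools sit around the table at the +y, −x, +x sides. The chair is on top of the table.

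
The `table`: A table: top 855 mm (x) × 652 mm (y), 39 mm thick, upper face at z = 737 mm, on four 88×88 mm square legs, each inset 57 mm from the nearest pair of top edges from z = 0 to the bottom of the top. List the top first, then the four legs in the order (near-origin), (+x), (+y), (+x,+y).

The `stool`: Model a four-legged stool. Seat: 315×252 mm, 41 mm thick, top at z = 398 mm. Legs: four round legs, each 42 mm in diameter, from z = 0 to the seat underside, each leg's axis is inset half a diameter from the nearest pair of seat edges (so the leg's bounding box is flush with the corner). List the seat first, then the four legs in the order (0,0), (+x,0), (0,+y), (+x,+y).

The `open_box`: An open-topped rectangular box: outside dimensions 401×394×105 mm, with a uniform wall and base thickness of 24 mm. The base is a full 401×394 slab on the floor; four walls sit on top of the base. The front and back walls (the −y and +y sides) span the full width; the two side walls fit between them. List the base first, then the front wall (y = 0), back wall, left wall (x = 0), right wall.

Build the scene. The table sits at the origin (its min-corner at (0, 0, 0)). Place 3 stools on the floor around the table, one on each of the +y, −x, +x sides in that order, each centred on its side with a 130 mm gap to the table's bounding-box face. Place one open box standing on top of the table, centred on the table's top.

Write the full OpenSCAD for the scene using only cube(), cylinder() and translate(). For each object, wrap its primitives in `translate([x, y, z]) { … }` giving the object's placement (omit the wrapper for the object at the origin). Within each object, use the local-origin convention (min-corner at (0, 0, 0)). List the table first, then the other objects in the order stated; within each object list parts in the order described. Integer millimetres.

translate([0, 0, 698]) cube([855, 652, 39]);
translate([57, 57, 0]) cube([88, 88, 698]);
translate([710, 57, 0]) cube([88, 88, 698]);
translate([57, 507, 0]) cube([88, 88, 698]);
translate([710, 507, 0]) cube([88, 88, 698]);
translate([270, 782, 0]) {
  translate([0, 0, 357]) cube([315, 252, 41]);
  translate([21, 21, 0]) cylinder(h = 357, r = 21);
  translate([294, 21, 0]) cylinder(h = 357, r = 21);
  translate([21, 231, 0]) cylinder(h = 357, r = 21);
  translate([294, 231, 0]) cylinder(h = 357, r = 21);
}
translate([-445, 200, 0]) {
  translate([0, 0, 357]) cube([315, 252, 41]);
  translate([21, 21, 0]) cylinder(h = 357, r = 21);
  translate([294, 21, 0]) cylinder(h = 357, r = 21);
  translate([21, 231, 0]) cylinder(h = 357, r = 21);
  translate([294, 231, 0]) cylinder(h = 357, r = 21);
}
translate([985, 200, 0]) {
  translate([0, 0, 357]) cube([315, 252, 41]);
  translate([21, 21, 0]) cylinder(h = 357, r = 21);
  translate([294, 21, 0]) cylinder(h = 357, r = 21);
  translate([21, 231, 0]) cylinder(h = 357, r = 21);
  translate([294, 231, 0]) cylinder(h = 357, r = 21);
}
translate([227, 129, 737]) {
  cube([401, 394, 24]);
  translate([0, 0, 24]) cube([401, 24, 81]);
  translate([0, 370, 24]) cube([401, 24, 81]);
  translate([0, 24, 24]) cube([24, 346, 81]);
  translate([377, 24, 24]) cube([24, 346, 81]);
}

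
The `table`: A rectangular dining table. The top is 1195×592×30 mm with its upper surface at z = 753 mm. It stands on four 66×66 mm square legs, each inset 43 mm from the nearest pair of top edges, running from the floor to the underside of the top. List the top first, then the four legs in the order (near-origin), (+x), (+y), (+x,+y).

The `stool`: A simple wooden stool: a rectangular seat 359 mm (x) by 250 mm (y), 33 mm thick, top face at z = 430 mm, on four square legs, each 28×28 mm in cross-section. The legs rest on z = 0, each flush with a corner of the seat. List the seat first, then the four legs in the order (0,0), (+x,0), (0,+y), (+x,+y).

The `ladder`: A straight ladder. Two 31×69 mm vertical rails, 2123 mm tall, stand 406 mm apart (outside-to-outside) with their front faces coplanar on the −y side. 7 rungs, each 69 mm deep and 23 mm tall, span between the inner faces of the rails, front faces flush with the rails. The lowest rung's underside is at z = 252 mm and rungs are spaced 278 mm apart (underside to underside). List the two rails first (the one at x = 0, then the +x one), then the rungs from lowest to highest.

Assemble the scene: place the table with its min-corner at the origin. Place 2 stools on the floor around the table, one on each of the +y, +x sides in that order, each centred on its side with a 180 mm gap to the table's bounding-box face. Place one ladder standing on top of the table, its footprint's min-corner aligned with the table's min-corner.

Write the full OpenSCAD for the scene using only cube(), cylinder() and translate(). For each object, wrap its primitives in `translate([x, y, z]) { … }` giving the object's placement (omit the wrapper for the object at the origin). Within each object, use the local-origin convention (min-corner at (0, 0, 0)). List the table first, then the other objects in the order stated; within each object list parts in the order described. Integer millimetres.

translate([0, 0, 723]) cube([1195, 592, 30]);
translate([43, 43, 0]) cube([66, 66, 723]);
translate([1086, 43, 0]) cube([66, 66, 723]);
translate([43, 483, 0]) cube([66, 66, 723]);
translate([1086, 483, 0]) cube([66, 66, 723]);
translate([418, 772, 0]) {
  translate([0, 0, 397]) cube([359, 250, 33]);
  cube([28, 28, 397]);
  translate([331, 0, 0]) cube([28, 28, 397]);
  translate([0, 222, 0]) cube([28, 28, 397]);
  translate([331, 222, 0]) cube([28, 28, 397]);
}
translate([1375, 171, 0]) {
  translate([0, 0, 397]) cube([359, 250, 33]);
  cube([28, 28, 397]);
  translate([331, 0, 0]) cube([28, 28, 397]);
  translate([0, 222, 0]) cube([28, 28, 397]);
  translate([331, 222, 0]) cube([28, 28, 397]);
}
translate([0, 0, 753]) {
  cube([31, 69, 2123]);
  translate([375, 0, 0]) cube([31, 69, 2123]);
  translate([31, 0, 252]) cube([344, 69, 23]);
  translate([31, 0, 530]) cube([344, 69, 23]);
  translate([31, 0, 808]) cube([344, 69, 23]);
  translate([31, 0, 1086]) cube([344, 69, 23]);
  translate([31, 0, 1364]) cube([344, 69, 23]);
  translate([31, 0, 1642]) cube([344, 69, 23]);
  translate([31, 0, 1920]) cube([344, 69, 23]);
}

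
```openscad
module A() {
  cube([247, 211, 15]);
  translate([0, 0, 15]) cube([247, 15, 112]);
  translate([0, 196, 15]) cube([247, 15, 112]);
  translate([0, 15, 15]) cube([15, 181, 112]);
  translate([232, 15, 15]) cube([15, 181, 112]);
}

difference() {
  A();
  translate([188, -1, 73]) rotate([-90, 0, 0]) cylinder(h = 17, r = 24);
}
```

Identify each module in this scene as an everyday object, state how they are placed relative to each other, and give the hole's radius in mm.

A is an open box. The open box has a circular hole through its front wall. The hole's radius is 24 mm.

The subtracted cylinder has r = 24 mm.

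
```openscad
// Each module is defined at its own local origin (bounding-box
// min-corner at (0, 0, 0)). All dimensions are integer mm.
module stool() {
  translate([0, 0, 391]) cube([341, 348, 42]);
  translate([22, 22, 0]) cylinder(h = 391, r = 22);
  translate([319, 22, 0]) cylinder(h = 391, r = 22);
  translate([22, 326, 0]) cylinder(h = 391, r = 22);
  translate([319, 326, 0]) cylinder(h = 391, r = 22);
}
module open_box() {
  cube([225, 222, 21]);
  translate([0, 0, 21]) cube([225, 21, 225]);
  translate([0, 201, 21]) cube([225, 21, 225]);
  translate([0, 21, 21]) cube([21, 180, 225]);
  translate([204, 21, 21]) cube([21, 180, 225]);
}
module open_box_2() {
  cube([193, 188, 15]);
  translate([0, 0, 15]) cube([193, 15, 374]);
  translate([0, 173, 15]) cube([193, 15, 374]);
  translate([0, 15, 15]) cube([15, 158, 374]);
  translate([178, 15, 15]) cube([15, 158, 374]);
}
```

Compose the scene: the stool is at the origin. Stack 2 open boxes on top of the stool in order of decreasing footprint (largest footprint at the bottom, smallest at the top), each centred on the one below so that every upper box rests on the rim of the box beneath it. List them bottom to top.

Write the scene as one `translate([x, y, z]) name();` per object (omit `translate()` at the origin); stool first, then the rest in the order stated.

stool();
translate([58, 63, 433]) open_box();
translate([74, 80, 679]) open_box_2();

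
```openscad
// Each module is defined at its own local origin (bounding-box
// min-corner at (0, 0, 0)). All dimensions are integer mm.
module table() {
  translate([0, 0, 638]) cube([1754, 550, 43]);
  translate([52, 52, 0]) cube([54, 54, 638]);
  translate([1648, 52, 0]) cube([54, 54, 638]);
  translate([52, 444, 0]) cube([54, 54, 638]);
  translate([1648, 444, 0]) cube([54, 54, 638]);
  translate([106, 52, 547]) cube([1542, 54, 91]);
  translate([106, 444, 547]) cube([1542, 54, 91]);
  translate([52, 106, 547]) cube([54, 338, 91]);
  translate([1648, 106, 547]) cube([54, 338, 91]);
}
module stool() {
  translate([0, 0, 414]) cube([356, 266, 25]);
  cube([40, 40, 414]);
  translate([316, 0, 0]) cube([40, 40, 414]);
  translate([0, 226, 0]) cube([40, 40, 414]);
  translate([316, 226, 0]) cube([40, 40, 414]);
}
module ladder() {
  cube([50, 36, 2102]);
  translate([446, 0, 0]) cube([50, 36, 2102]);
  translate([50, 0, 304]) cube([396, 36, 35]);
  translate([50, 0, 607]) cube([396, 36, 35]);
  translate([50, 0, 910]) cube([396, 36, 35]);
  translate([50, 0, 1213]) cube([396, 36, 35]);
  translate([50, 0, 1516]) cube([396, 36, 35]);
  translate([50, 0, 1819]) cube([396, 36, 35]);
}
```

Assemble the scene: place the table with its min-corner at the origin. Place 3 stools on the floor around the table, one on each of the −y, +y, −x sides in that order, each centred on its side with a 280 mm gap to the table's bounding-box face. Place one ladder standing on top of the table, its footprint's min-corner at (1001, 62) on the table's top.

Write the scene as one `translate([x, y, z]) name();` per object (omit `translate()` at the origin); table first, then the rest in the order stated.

table();
translate([699, -546, 0]) stool();
translate([699, 830, 0]) stool();
translate([-636, 142, 0]) stool();
translate([1001, 62, 681]) ladder();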